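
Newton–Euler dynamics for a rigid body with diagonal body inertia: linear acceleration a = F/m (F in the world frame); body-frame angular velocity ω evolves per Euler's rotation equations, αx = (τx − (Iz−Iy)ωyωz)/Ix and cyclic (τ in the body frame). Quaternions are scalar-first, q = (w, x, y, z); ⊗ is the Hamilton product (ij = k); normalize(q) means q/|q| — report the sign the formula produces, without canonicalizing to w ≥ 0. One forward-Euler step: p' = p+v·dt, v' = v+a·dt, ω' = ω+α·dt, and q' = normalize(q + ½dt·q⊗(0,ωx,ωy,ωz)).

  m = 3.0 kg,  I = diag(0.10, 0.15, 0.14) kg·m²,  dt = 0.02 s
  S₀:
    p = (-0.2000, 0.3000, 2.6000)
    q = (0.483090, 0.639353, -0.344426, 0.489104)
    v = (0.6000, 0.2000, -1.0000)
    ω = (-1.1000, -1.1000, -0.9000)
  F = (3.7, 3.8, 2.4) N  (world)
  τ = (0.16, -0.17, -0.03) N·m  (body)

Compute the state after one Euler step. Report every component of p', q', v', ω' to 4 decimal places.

gyro term ω×Iω = (-0.0099, -0.0396, 0.0605)
α = I⁻¹(τ − ω×Iω) = (1.6990, -0.8693, -0.6464)
new body rate ω' = (-1.0660, -1.1174, -0.9129)
2q̇ = q⊗(0,ω) = (0.7646133, 0.3165988, -0.4939957, -1.5169379)
updated quaternion q' = (0.4907, 0.6424, -0.3493, 0.4739)
a = F/m = (1.2333, 1.2667, 0.8000)
p + v·dt = (-0.1880, 0.3040, 2.5800)
new velocity v' = (0.6247, 0.2253, -0.9840)

p' = (-0.1880, 0.3040, 2.5800)
q' = (0.4907, 0.6424, -0.3493, 0.4739)
v' = (0.6247, 0.2253, -0.9840)
ω' = (-1.0660, -1.1174, -0.9129)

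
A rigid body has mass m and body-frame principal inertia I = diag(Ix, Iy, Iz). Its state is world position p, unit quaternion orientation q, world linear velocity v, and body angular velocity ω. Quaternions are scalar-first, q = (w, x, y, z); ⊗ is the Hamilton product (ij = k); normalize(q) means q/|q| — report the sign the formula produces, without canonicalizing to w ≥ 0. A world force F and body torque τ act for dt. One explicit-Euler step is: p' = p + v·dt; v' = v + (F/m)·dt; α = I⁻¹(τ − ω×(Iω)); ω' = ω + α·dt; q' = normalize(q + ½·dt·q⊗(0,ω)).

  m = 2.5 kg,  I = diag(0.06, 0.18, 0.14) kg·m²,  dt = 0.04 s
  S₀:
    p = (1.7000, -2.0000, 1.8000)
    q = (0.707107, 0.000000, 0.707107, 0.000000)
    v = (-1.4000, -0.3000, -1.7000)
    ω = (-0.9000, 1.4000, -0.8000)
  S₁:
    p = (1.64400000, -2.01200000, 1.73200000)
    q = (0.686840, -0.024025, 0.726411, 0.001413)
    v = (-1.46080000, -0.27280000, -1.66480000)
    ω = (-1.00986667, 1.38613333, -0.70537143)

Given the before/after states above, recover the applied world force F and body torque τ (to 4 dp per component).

ω₁ − ω₀ = (-0.10986667, -0.01386667, 0.09462857)
gyro term ω₀×Iω₀ = (0.0448, -0.0576, -0.1512)
applied torque τ = (-0.1200, -0.1200, 0.1800)
Δv = v₁−v₀ = (-0.06080000, 0.02720000, 0.03520000)
m·(v₁−v₀)/dt = (-3.8000, 1.7000, 2.2000)

F = (-3.8000, 1.7000, 2.2000)
τ = (-0.1200, -0.1200, 0.1800)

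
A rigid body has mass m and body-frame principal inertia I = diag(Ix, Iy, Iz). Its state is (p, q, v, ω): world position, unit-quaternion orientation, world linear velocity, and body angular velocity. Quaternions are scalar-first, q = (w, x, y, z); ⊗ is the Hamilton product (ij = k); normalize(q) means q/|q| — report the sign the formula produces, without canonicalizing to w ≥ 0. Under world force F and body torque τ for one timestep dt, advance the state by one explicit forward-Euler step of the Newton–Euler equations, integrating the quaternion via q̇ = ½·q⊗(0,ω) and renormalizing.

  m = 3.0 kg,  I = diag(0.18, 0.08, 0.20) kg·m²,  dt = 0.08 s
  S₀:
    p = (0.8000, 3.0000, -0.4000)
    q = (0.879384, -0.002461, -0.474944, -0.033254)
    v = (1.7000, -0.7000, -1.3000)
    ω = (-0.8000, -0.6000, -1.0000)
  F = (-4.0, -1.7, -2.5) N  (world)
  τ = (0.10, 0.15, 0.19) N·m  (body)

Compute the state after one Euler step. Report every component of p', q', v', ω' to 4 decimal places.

p' = (0.9360, 2.9440, -0.5040)
q' = (0.8652, -0.0124, -0.4943, -0.0834)
v' = (1.5933, -0.7453, -1.3667)
ω' = (-0.7876, -0.4340, -0.9048)

p + v·dt = (0.9360, 2.9440, -0.5040)
new velocity v' = (1.5933, -0.7453, -1.3667)
precession coupling ω×(Iω) = (0.0720, -0.0160, -0.0480)
(τ − ω×Iω)/I = (0.1556, 2.0750, 1.1900)
new body rate ω' = (-0.7876, -0.4340, -0.9048)
q⊗(0,ω) = (-0.3201892, -0.2485156, -0.5034882, -1.2578626)
q' = normalize(q + ½dt·q⊗(0,ω)) = (0.8652, -0.0124, -0.4943, -0.0834)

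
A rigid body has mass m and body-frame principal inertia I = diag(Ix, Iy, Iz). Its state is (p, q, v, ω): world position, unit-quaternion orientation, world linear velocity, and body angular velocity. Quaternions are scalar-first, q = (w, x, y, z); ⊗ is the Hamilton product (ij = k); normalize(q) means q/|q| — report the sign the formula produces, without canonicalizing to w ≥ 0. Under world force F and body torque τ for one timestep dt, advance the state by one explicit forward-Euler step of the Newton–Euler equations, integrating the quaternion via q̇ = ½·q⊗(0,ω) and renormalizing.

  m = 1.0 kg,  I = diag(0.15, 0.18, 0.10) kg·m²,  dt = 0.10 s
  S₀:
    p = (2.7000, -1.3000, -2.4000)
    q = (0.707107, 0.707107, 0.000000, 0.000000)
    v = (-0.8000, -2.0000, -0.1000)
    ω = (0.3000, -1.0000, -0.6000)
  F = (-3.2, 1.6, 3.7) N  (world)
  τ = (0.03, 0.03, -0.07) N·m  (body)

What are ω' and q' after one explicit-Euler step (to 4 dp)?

ω' = (0.3520, -0.9783, -0.6610)
q' = (0.6952, 0.7164, -0.0141, -0.0565)

(τ − ω×Iω)/I = (0.5200, 0.2167, -0.6100)
new body rate ω' = (0.3520, -0.9783, -0.6610)
q⊗(0,ω) = (-0.2121321, 0.2121321, -0.2828428, -1.1313712)
updated quaternion q' = (0.6952, 0.7164, -0.0141, -0.0565)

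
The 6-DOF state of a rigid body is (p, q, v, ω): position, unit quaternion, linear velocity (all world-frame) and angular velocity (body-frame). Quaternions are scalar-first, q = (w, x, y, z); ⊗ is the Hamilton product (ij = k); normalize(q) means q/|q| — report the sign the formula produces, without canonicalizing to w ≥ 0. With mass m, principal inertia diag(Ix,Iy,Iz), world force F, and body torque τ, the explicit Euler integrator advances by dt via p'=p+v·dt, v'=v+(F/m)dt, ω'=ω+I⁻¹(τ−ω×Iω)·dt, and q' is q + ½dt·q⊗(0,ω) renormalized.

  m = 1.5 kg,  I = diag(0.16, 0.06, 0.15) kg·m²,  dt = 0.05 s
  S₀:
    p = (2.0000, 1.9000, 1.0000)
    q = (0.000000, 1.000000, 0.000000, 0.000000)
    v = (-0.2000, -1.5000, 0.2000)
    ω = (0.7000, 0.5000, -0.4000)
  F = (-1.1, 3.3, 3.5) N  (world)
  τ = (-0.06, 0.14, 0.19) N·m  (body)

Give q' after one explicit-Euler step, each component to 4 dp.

q⊗(0,ω) = (-0.7000000, 0.0000000, 0.4000000, 0.5000000)
updated quaternion q' = (-0.0175, 0.9997, 0.0100, 0.0125)

q' = (-0.0175, 0.9997, 0.0100, 0.0125)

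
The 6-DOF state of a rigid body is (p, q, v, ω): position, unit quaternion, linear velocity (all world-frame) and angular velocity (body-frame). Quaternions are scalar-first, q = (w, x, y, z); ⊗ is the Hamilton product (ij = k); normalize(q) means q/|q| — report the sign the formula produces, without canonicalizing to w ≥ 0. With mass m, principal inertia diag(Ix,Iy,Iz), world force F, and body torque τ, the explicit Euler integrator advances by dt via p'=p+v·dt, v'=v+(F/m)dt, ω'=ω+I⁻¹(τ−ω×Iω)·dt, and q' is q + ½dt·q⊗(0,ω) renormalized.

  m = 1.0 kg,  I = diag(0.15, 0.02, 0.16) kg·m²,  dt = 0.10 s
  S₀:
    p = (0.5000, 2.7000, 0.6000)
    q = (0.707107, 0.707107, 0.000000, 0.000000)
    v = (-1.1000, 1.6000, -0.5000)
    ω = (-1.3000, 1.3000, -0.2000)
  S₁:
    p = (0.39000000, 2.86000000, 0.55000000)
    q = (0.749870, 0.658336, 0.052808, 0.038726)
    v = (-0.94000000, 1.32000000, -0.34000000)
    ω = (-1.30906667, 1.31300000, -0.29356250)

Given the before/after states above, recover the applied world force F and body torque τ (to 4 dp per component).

F = (1.6000, -2.8000, 1.6000)
τ = (-0.0500, 0.0000, 0.0700)

ω₁ − ω₀ = (-0.00906667, 0.01300000, -0.09356250)
I·α + gyro = (-0.0500, 0.0000, 0.0700)
Δv = v₁−v₀ = (0.16000000, -0.28000000, 0.16000000)
applied force F = (1.6000, -2.8000, 1.6000)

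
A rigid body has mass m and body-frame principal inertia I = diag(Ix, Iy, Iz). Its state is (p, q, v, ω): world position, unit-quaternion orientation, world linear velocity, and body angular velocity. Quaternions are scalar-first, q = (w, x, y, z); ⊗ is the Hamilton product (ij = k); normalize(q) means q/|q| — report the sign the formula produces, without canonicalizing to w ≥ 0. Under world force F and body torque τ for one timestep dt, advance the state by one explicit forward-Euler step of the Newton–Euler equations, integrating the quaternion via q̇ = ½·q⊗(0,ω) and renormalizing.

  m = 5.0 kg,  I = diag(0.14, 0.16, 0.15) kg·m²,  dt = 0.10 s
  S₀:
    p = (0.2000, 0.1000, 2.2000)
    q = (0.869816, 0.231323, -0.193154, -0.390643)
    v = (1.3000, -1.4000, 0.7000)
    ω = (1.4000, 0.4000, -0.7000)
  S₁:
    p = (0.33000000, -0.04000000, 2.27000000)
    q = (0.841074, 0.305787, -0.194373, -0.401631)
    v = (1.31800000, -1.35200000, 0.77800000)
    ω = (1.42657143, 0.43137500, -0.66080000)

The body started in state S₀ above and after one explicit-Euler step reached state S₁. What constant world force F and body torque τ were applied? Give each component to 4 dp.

v₁ − v₀ = (0.01800000, 0.04800000, 0.07800000)
F = m·Δv/dt = (0.9000, 2.4000, 3.9000)
rate change Δω = (0.02657143, 0.03137500, 0.03920000)
τ = I·(Δω/dt) + ω₀×(Iω₀) = (0.0400, 0.0600, 0.0700)

F = (0.9000, 2.4000, 3.9000)
τ = (0.0400, 0.0600, 0.0700)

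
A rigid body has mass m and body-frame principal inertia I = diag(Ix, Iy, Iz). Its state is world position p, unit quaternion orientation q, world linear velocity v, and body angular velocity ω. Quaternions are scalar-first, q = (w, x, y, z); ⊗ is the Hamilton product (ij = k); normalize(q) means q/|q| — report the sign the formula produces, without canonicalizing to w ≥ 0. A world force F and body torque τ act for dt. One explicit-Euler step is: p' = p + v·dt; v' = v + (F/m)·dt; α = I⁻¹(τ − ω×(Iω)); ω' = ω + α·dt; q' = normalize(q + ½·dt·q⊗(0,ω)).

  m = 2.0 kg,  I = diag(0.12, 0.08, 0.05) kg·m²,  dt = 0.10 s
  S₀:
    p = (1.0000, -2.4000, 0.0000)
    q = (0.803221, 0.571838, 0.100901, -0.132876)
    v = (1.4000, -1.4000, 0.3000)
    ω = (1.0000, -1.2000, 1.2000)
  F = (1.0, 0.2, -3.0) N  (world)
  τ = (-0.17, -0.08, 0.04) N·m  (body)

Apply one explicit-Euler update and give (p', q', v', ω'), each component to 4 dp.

p' = (1.1400, -2.5400, 0.0300)
q' = (0.7849, 0.6071, 0.0117, -0.1234)
v' = (1.4500, -1.3900, 0.1500)
ω' = (0.8223, -1.4050, 1.1840)

gyro term ω×Iω = (0.0432, 0.0840, 0.0480)
angular accel α = (-1.7767, -2.0500, -0.1600)
new body rate ω' = (0.8223, -1.4050, 1.1840)
Hamilton product q⊗(0,ω) = (-0.2913056, 0.7648510, -1.7829468, 0.1767586)
q' = normalize(q + ½dt·q⊗(0,ω)) = (0.7849, 0.6071, 0.0117, -0.1234)
new position p' = (1.1400, -2.5400, 0.0300)
v' = v + a·dt = (1.4500, -1.3900, 0.1500)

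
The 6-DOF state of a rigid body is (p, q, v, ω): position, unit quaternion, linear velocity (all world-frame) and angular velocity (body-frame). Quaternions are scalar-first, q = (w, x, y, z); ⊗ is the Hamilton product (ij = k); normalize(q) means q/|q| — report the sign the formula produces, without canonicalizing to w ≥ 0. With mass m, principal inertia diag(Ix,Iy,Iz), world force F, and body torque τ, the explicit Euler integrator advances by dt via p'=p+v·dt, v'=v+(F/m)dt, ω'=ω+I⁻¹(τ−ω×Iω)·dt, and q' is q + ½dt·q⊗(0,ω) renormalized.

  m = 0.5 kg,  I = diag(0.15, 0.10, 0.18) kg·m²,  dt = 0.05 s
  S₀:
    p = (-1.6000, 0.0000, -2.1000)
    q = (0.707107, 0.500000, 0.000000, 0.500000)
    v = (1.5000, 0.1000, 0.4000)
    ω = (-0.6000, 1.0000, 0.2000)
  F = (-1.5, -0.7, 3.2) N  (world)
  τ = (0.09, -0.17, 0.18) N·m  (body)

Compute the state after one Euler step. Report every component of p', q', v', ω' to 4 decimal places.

p' = (-1.5250, 0.0050, -2.0800)
q' = (0.7118, 0.4767, 0.0077, 0.5158)
v' = (1.3500, 0.0300, 0.7200)
ω' = (-0.5753, 0.9132, 0.2417)

linear accel F/m = (-3.0000, -1.4000, 6.4000)
new position p' = (-1.5250, 0.0050, -2.0800)
new velocity v' = (1.3500, 0.0300, 0.7200)
gyro term ω×Iω = (0.0160, 0.0036, 0.0300)
angular accel α = (0.4933, -1.7360, 0.8333)
ω + α·dt = (-0.5753, 0.9132, 0.2417)
Hamilton product q⊗(0,ω) = (0.2000000, -0.9242642, 0.3071070, 0.6414214)
updated quaternion q' = (0.7118, 0.4767, 0.0077, 0.5158)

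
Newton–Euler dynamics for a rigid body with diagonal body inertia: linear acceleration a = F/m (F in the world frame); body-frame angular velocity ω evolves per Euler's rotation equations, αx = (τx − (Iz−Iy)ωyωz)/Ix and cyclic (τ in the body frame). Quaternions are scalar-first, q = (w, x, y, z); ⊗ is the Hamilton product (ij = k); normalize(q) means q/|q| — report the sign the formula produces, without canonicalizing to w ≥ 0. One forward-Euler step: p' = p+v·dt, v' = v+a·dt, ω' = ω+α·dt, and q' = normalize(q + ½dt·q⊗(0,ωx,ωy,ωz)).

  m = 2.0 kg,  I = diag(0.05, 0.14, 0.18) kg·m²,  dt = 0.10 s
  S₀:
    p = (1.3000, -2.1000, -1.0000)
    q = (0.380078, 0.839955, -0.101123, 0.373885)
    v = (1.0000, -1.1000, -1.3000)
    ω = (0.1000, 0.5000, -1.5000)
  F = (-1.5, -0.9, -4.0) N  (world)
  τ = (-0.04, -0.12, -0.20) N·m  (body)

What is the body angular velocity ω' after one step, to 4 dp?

angular accel α = (-0.2000, -0.9964, -1.1361)
ω + α·dt = (0.0800, 0.4004, -1.6136)

ω' = (0.0800, 0.4004, -1.6136)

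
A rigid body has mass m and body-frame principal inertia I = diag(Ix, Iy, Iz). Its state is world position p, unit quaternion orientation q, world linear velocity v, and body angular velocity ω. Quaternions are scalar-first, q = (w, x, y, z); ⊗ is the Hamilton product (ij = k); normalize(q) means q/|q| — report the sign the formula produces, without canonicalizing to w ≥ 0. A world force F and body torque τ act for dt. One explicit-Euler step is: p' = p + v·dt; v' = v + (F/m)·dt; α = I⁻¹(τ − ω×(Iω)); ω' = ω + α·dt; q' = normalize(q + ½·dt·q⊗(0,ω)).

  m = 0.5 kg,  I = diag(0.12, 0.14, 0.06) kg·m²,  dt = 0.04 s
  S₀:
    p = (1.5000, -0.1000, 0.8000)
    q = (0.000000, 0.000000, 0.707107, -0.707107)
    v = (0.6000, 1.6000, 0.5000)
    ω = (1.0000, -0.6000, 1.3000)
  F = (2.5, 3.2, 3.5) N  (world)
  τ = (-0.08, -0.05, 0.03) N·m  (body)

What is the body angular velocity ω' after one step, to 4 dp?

ω×(Iω) gyroscopic = (0.0624, 0.0780, -0.0120)
α = I⁻¹(τ − ω×Iω) = (-1.1867, -0.9143, 0.7000)
new body rate ω' = (0.9525, -0.6366, 1.3280)

ω' = (0.9525, -0.6366, 1.3280)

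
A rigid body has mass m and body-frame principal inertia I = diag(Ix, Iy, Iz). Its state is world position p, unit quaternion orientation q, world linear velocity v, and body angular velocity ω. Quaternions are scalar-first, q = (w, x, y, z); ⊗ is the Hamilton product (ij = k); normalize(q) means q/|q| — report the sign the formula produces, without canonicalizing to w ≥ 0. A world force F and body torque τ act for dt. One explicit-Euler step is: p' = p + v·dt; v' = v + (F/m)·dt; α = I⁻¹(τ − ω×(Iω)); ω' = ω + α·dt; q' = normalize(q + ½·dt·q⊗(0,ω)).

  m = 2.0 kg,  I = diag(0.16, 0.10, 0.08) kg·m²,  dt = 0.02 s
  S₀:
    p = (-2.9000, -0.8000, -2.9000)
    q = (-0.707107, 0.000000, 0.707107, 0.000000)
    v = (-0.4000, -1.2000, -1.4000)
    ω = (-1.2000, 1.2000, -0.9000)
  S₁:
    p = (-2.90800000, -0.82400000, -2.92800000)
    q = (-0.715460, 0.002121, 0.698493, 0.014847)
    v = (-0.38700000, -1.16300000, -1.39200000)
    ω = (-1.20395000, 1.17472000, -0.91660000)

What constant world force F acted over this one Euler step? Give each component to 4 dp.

F = (1.3000, 3.7000, 0.8000)

Δv = v₁−v₀ = (0.01300000, 0.03700000, 0.00800000)
F = m·Δv/dt = (1.3000, 3.7000, 0.8000)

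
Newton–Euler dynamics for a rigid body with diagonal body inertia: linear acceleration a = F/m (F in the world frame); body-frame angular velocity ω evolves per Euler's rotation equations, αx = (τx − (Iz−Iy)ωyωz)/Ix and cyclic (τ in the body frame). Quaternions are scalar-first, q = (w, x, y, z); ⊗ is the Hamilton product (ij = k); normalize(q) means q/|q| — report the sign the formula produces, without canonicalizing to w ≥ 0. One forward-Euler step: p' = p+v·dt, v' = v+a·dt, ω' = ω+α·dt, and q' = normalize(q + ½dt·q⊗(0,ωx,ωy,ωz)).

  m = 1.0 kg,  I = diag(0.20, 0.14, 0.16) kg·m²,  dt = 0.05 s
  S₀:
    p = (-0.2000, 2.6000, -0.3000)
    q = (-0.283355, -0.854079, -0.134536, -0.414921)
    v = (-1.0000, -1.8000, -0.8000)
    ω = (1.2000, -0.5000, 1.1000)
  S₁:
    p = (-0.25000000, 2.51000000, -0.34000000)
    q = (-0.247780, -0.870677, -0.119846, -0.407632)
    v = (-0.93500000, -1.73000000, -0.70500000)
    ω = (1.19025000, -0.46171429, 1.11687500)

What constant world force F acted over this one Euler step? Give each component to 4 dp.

Δv = v₁−v₀ = (0.06500000, 0.07000000, 0.09500000)
F = m·Δv/dt = (1.3000, 1.4000, 1.9000)

F = (1.3000, 1.4000, 1.9000)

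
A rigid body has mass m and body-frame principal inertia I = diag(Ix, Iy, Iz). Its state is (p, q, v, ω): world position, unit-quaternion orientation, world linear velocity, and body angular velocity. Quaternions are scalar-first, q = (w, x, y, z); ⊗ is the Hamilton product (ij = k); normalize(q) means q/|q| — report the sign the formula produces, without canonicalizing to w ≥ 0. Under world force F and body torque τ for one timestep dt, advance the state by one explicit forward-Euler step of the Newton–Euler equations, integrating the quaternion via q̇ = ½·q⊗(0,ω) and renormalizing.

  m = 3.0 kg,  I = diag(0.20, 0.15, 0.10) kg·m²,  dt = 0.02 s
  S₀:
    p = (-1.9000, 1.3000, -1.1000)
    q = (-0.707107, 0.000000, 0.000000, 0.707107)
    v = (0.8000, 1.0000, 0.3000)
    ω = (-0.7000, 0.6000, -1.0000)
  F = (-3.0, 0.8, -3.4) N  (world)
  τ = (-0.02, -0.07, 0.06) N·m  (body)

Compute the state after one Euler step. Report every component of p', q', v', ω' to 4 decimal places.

a = F/m = (-1.0000, 0.2667, -1.1333)
new position p' = (-1.8840, 1.3200, -1.0940)
new velocity v' = (0.7800, 1.0053, 0.2773)
precession coupling ω×(Iω) = (0.0300, 0.0700, 0.0210)
α = I⁻¹(τ − ω×Iω) = (-0.2500, -0.9333, 0.3900)
ω' = ω + α·dt = (-0.7050, 0.5813, -0.9922)
2q̇ = q⊗(0,ω) = (0.7071070, 0.0707107, -0.9192391, 0.7071070)
q + ½dt·q⊗(0,ω), renormalized = (-0.7000, 0.0007, -0.0092, 0.7141)

p' = (-1.8840, 1.3200, -1.0940)
q' = (-0.7000, 0.0007, -0.0092, 0.7141)
v' = (0.7800, 1.0053, 0.2773)
ω' = (-0.7050, 0.5813, -0.9922)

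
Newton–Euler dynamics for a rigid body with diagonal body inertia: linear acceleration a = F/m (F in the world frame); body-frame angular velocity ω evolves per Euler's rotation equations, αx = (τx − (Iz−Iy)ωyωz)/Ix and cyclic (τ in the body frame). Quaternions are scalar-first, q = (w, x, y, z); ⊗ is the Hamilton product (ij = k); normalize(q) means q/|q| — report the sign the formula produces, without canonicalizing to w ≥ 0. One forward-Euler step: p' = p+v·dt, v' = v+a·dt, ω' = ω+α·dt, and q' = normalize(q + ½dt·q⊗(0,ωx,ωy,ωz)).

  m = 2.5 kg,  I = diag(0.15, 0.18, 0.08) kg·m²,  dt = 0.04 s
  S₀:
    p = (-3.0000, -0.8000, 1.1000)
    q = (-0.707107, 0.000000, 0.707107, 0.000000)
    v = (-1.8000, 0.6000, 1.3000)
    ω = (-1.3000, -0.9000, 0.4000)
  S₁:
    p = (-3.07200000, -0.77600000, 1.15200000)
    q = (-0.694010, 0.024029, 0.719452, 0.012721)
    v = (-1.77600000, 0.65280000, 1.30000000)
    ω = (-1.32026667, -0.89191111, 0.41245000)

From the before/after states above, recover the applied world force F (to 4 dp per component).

v₁ − v₀ = (0.02400000, 0.05280000, 0.00000000)
applied force F = (1.5000, 3.3000, 0.0000)

F = (1.5000, 3.3000, 0.0000)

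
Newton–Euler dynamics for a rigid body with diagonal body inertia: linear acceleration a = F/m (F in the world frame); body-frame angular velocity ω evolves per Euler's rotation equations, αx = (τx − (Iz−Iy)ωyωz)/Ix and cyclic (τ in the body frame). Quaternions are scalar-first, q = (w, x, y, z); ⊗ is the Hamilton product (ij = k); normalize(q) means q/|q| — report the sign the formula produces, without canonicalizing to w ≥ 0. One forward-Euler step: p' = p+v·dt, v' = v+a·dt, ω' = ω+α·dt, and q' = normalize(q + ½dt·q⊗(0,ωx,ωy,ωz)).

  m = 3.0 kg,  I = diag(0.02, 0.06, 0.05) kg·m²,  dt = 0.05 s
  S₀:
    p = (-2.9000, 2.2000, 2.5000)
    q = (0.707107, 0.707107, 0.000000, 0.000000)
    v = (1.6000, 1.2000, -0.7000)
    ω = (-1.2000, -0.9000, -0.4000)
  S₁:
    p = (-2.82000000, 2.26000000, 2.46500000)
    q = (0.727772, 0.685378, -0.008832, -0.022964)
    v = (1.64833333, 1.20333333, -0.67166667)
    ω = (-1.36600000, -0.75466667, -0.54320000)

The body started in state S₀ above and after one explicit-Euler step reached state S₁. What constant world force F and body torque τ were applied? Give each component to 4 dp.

v₁ − v₀ = (0.04833333, 0.00333333, 0.02833333)
F = m·Δv/dt = (2.9000, 0.2000, 1.7000)
ω₁ − ω₀ = (-0.16600000, 0.14533333, -0.14320000)
gyro term ω₀×Iω₀ = (-0.0036, -0.0144, 0.0432)
I·α + gyro = (-0.0700, 0.1600, -0.1000)

F = (2.9000, 0.2000, 1.7000)
τ = (-0.0700, 0.1600, -0.1000)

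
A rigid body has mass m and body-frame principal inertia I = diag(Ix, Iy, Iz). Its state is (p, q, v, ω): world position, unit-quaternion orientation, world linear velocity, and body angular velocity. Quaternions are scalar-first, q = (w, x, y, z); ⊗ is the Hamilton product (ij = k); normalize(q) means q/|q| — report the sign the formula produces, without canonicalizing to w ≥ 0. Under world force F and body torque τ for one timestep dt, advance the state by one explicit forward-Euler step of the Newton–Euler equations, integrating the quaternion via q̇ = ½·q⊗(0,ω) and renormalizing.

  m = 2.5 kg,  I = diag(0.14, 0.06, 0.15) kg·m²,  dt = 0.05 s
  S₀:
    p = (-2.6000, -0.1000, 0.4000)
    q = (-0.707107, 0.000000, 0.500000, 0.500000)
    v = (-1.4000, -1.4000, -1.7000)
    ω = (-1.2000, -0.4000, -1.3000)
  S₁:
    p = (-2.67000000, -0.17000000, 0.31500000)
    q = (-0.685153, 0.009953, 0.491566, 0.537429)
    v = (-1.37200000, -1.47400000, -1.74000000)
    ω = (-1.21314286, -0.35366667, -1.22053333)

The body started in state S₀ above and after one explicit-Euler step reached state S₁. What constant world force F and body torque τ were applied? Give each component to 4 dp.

F = (1.4000, -3.7000, -2.0000)
τ = (0.0100, 0.0400, 0.2000)

v₁ − v₀ = (0.02800000, -0.07400000, -0.04000000)
F = m·Δv/dt = (1.4000, -3.7000, -2.0000)
rate change Δω = (-0.01314286, 0.04633333, 0.07946667)
gyro term ω₀×Iω₀ = (0.0468, -0.0156, -0.0384)
applied torque τ = (0.0100, 0.0400, 0.2000)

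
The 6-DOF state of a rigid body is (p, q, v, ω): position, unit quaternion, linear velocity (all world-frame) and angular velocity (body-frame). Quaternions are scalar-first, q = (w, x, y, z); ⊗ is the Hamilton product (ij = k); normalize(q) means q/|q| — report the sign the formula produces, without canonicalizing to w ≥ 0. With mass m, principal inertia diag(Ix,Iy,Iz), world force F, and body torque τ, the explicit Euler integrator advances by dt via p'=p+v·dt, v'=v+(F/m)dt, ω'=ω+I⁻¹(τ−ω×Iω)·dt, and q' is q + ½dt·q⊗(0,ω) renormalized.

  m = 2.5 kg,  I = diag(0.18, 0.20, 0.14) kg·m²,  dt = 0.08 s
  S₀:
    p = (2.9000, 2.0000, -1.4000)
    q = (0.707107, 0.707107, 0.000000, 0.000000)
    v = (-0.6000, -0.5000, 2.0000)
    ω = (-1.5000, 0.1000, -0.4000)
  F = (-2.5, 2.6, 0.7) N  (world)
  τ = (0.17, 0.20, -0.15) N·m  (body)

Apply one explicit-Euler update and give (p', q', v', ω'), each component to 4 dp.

p' = (2.8520, 1.9600, -1.2400)
q' = (0.7481, 0.6634, 0.0141, -0.0085)
v' = (-0.6800, -0.4168, 2.0224)
ω' = (-1.4255, 0.1704, -0.4840)

(τ − ω×Iω)/I = (0.9311, 0.8800, -1.0500)
new body rate ω' = (-1.4255, 0.1704, -0.4840)
2q̇ = q⊗(0,ω) = (1.0606605, -1.0606605, 0.3535535, -0.2121321)
q + ½dt·q⊗(0,ω), renormalized = (0.7481, 0.6634, 0.0141, -0.0085)
p + v·dt = (2.8520, 1.9600, -1.2400)
new velocity v' = (-0.6800, -0.4168, 2.0224)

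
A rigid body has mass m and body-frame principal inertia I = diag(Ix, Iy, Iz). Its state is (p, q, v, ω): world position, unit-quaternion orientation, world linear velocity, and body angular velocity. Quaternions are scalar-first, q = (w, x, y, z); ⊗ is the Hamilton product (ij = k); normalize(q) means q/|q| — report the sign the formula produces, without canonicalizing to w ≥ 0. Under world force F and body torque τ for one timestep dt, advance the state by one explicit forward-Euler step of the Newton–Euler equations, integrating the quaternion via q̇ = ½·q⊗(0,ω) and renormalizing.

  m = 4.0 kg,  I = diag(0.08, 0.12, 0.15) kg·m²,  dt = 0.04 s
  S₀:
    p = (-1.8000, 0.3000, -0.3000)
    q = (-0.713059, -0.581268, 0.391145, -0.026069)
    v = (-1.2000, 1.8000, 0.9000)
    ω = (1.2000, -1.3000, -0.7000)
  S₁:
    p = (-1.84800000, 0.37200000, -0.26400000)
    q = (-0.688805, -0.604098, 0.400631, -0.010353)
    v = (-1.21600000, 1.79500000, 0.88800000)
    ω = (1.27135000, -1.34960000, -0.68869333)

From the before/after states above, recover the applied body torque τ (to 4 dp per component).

τ = (0.1700, -0.0900, -0.0200)

Δω = ω₁−ω₀ = (0.07135000, -0.04960000, 0.01130667)
ω₀×(Iω₀) = (0.0273, 0.0588, -0.0624)
τ = I·(Δω/dt) + ω₀×(Iω₀) = (0.1700, -0.0900, -0.0200)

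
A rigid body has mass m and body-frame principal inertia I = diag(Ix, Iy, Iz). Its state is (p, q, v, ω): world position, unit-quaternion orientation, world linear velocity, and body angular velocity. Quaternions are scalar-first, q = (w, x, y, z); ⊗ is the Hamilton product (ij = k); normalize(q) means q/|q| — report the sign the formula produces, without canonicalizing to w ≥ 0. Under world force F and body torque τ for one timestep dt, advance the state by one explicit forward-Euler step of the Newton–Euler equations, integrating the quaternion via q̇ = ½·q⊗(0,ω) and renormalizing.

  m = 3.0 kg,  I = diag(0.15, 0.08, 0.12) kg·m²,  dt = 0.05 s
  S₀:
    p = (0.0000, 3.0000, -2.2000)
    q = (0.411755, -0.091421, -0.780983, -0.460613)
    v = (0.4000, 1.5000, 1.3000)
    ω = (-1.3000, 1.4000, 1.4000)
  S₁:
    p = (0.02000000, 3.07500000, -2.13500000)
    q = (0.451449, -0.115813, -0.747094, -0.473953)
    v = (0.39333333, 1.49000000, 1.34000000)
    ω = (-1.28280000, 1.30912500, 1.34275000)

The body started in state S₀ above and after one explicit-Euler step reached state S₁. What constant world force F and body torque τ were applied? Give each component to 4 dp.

F = (-0.4000, -0.6000, 2.4000)
τ = (0.1300, -0.2000, -0.0100)

ω₁ − ω₀ = (0.01720000, -0.09087500, -0.05725000)
gyro term ω₀×Iω₀ = (0.0784, -0.0546, 0.1274)
applied torque τ = (0.1300, -0.2000, -0.0100)
Δv = v₁−v₀ = (-0.00666667, -0.01000000, 0.04000000)
m·(v₁−v₀)/dt = (-0.4000, -0.6000, 2.4000)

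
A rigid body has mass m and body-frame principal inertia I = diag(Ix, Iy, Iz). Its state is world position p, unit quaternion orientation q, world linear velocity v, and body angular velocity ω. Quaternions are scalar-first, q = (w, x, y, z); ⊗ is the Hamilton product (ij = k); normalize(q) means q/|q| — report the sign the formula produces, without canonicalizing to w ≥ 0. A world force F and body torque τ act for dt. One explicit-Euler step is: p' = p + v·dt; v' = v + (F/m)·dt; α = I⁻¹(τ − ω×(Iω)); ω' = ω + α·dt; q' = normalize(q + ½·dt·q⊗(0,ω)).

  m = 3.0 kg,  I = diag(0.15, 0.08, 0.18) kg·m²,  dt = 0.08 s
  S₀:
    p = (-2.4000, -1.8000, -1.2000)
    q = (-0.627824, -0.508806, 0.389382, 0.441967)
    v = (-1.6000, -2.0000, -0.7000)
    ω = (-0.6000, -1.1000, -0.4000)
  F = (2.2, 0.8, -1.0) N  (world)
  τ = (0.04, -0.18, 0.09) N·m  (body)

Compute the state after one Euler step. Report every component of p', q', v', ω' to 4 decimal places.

new position p' = (-2.5280, -1.9600, -1.2560)
new velocity v' = (-1.5413, -1.9787, -0.7267)
precession coupling ω×(Iω) = (0.0440, -0.0072, -0.0462)
angular accel α = (-0.0267, -2.1600, 0.7567)
ω + α·dt = (-0.6021, -1.2728, -0.3395)
Hamilton product q⊗(0,ω) = (0.2998234, 0.7071053, 0.2219038, 1.0444454)
q' = normalize(q + ½dt·q⊗(0,ω)) = (-0.6150, -0.4799, 0.3977, 0.4831)

p' = (-2.5280, -1.9600, -1.2560)
q' = (-0.6150, -0.4799, 0.3977, 0.4831)
v' = (-1.5413, -1.9787, -0.7267)
ω' = (-0.6021, -1.2728, -0.3395)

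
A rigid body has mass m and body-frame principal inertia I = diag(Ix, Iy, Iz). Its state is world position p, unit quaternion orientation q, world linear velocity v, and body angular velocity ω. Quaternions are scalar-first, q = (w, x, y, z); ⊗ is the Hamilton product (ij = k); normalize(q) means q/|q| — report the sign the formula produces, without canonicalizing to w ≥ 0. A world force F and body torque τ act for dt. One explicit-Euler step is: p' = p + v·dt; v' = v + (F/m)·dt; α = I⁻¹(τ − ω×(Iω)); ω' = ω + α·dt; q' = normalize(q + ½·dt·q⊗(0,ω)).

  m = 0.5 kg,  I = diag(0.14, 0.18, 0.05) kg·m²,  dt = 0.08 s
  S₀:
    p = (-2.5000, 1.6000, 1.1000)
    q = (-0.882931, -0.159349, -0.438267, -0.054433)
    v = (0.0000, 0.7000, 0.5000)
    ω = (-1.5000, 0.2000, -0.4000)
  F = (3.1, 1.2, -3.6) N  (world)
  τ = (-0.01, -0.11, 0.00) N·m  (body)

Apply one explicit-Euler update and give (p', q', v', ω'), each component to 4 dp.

p' = (-2.5000, 1.6560, 1.1400)
q' = (-0.8881, -0.0987, -0.4437, -0.0677)
v' = (0.4960, 0.8920, -0.0760)
ω' = (-1.5117, 0.1271, -0.3808)

linear accel F/m = (6.2000, 2.4000, -7.2000)
new position p' = (-2.5000, 1.6560, 1.1400)
new velocity v' = (0.4960, 0.8920, -0.0760)
gyro term ω×Iω = (0.0104, 0.0540, -0.0120)
angular accel α = (-0.1457, -0.9111, 0.2400)
new body rate ω' = (-1.5117, 0.1271, -0.3808)
Hamilton product q⊗(0,ω) = (-0.1731433, 1.5105899, -0.1586763, -0.3360979)
updated quaternion q' = (-0.8881, -0.0987, -0.4437, -0.0677)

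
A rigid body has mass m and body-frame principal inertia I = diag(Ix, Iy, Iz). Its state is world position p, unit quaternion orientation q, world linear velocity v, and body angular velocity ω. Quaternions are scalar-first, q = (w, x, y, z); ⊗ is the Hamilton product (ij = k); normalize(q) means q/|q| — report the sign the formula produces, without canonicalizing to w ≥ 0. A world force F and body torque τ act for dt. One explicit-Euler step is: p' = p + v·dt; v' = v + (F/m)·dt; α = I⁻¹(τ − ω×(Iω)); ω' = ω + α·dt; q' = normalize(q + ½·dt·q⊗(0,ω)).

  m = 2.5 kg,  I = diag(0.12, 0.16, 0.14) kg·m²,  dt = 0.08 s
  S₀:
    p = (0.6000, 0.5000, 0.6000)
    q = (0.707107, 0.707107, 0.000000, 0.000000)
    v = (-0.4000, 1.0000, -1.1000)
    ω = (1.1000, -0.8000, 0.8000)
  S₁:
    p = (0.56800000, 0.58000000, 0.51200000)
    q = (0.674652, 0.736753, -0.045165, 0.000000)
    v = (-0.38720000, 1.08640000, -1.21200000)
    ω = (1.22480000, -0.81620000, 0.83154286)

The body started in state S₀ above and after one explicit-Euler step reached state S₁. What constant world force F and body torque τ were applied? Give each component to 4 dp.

F = (0.4000, 2.7000, -3.5000)
τ = (0.2000, -0.0500, 0.0200)

v₁ − v₀ = (0.01280000, 0.08640000, -0.11200000)
F = m·Δv/dt = (0.4000, 2.7000, -3.5000)
Δω = ω₁−ω₀ = (0.12480000, -0.01620000, 0.03154286)
gyro term ω₀×Iω₀ = (0.0128, -0.0176, -0.0352)
I·α + gyro = (0.2000, -0.0500, 0.0200)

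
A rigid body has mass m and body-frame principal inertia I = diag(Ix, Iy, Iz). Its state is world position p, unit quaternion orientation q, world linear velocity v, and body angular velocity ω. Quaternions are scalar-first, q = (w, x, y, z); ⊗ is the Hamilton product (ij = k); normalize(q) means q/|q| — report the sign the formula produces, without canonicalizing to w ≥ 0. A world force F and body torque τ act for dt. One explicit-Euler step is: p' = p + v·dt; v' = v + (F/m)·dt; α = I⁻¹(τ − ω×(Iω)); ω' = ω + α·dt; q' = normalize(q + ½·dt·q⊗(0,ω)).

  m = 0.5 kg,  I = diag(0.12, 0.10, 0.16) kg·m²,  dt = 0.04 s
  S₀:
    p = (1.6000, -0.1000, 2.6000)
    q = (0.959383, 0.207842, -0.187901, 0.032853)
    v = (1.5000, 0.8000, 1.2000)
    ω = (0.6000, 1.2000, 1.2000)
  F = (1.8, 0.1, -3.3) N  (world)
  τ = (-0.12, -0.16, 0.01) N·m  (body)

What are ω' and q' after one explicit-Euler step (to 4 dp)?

ω' = (0.5312, 1.1475, 1.2061)
q' = (0.9600, 0.2139, -0.1694, 0.0631)

α = I⁻¹(τ − ω×Iω) = (-1.7200, -1.3120, 0.1525)
new body rate ω' = (0.5312, 1.1475, 1.2061)
q⊗(0,ω) = (0.0613524, 0.3107250, 0.9215610, 1.5134106)
q' = normalize(q + ½dt·q⊗(0,ω)) = (0.9600, 0.2139, -0.1694, 0.0631)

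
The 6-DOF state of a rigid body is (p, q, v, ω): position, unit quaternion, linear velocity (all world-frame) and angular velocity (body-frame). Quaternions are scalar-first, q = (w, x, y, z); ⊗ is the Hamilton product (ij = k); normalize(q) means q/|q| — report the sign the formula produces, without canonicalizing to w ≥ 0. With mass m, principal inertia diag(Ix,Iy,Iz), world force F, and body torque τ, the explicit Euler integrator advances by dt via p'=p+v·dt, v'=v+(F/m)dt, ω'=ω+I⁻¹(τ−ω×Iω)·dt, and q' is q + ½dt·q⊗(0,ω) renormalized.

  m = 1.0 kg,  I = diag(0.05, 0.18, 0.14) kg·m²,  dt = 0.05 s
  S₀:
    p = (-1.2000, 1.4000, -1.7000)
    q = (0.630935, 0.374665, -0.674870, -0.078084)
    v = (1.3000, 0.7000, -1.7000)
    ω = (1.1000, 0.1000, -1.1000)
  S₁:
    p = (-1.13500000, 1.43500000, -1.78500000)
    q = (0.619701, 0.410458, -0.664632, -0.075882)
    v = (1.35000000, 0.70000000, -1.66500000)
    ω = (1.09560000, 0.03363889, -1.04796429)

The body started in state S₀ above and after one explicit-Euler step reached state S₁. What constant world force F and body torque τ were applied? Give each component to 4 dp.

F = (1.0000, 0.0000, 0.7000)
τ = (0.0000, -0.1300, 0.1600)

ω₁ − ω₀ = (-0.00440000, -0.06636111, 0.05203571)
ω₀×(Iω₀) = (0.0044, 0.1089, 0.0143)
I·α + gyro = (0.0000, -0.1300, 0.1600)
velocity change Δv = (0.05000000, 0.00000000, 0.03500000)
applied force F = (1.0000, 0.0000, 0.7000)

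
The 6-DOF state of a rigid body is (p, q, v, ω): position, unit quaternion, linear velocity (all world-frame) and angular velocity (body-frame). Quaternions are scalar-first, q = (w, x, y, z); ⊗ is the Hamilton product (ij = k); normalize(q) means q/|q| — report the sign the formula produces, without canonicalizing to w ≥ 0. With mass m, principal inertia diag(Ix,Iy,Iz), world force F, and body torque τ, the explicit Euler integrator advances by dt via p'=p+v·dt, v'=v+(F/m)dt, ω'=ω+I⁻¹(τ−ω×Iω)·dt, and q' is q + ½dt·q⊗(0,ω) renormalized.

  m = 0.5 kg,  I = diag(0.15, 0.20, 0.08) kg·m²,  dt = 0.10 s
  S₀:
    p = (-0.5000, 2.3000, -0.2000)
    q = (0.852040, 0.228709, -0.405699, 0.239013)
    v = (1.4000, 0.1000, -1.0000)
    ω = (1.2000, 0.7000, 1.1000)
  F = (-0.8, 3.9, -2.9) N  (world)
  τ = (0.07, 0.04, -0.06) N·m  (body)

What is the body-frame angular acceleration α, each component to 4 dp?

ω×(Iω) gyroscopic = (-0.0924, 0.0924, 0.0420)
α = I⁻¹(τ − ω×Iω) = (1.0827, -0.2620, -1.2750)

α = (1.0827, -0.2620, -1.2750)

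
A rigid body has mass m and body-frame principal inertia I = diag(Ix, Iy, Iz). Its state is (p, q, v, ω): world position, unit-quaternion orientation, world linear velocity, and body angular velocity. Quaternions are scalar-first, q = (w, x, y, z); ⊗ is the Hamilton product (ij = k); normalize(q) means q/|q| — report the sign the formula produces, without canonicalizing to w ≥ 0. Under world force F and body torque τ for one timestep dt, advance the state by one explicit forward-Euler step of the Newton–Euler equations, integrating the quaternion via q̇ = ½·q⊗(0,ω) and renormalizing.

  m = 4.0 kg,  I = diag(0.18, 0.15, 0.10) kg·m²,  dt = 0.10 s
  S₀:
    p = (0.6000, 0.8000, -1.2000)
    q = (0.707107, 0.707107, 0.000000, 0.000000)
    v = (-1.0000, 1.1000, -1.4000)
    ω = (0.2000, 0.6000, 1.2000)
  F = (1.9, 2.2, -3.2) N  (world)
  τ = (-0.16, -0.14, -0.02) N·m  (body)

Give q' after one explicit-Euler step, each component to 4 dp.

q' = (0.6984, 0.7125, -0.0212, 0.0635)

2q̇ = q⊗(0,ω) = (-0.1414214, 0.1414214, -0.4242642, 1.2727926)
updated quaternion q' = (0.6984, 0.7125, -0.0212, 0.0635)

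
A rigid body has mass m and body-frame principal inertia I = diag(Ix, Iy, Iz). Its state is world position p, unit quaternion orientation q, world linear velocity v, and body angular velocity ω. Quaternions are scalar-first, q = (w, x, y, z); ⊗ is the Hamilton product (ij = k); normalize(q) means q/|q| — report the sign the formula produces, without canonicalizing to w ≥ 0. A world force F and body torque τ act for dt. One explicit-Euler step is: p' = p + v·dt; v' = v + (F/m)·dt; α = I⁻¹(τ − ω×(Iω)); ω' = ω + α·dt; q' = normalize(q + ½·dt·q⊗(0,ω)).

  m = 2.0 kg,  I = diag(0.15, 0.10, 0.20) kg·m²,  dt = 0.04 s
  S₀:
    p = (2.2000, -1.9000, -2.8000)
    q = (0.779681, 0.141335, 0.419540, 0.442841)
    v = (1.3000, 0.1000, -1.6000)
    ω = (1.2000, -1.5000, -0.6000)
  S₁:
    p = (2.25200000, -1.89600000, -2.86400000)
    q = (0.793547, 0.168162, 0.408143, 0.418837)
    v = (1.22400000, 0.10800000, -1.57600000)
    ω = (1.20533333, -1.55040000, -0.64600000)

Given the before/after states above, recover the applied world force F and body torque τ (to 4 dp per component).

velocity change Δv = (-0.07600000, 0.00800000, 0.02400000)
F = m·Δv/dt = (-3.8000, 0.4000, 1.2000)
Δω = ω₁−ω₀ = (0.00533333, -0.05040000, -0.04600000)
ω₀×(Iω₀) = (0.0900, 0.0360, 0.0900)
applied torque τ = (0.1100, -0.0900, -0.1400)

F = (-3.8000, 0.4000, 1.2000)
τ = (0.1100, -0.0900, -0.1400)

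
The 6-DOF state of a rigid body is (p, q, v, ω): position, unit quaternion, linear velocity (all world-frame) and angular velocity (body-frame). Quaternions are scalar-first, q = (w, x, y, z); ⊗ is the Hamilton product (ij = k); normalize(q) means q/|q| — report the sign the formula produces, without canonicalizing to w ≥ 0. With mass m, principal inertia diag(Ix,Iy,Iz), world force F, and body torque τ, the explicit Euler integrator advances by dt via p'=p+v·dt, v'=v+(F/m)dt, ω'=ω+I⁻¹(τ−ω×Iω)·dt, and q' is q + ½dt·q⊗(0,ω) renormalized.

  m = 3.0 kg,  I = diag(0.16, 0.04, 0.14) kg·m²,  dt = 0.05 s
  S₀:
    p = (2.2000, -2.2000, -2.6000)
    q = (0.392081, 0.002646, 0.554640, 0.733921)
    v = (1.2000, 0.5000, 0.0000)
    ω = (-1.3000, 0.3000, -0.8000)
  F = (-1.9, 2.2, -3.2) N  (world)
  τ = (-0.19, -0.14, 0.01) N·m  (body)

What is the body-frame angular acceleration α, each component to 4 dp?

ω×(Iω) gyroscopic = (-0.0240, 0.0208, 0.0468)
angular accel α = (-1.0375, -4.0200, -0.2629)

α = (-1.0375, -4.0200, -0.2629)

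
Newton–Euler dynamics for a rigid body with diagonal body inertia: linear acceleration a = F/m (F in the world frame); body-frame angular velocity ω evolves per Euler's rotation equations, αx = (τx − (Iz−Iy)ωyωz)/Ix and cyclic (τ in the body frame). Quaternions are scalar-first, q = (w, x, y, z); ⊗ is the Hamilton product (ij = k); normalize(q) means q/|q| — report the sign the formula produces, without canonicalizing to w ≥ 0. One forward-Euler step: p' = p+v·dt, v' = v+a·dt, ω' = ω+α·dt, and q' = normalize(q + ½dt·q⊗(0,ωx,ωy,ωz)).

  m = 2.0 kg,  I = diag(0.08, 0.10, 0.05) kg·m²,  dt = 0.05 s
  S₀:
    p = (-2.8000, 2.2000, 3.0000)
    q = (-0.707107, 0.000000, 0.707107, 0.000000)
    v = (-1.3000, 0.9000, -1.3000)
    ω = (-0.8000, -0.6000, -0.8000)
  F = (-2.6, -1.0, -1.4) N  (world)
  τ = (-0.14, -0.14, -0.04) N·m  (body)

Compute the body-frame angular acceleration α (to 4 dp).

α = (-1.4500, -1.5920, -0.9920)

ω×(Iω) gyroscopic = (-0.0240, 0.0192, 0.0096)
angular accel α = (-1.4500, -1.5920, -0.9920)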